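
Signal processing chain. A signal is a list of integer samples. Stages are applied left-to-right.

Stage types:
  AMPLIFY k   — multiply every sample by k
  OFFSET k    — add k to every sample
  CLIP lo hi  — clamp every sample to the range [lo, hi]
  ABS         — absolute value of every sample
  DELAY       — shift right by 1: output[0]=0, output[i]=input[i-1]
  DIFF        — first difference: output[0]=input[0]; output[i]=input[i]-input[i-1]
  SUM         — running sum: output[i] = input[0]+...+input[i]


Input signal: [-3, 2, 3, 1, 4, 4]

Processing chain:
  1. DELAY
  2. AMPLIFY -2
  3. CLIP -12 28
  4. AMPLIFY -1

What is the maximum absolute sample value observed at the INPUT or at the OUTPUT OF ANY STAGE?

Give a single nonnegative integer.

Answer: 8

Derivation:
Input: [-3, 2, 3, 1, 4, 4] (max |s|=4)
Stage 1 (DELAY): [0, -3, 2, 3, 1, 4] = [0, -3, 2, 3, 1, 4] -> [0, -3, 2, 3, 1, 4] (max |s|=4)
Stage 2 (AMPLIFY -2): 0*-2=0, -3*-2=6, 2*-2=-4, 3*-2=-6, 1*-2=-2, 4*-2=-8 -> [0, 6, -4, -6, -2, -8] (max |s|=8)
Stage 3 (CLIP -12 28): clip(0,-12,28)=0, clip(6,-12,28)=6, clip(-4,-12,28)=-4, clip(-6,-12,28)=-6, clip(-2,-12,28)=-2, clip(-8,-12,28)=-8 -> [0, 6, -4, -6, -2, -8] (max |s|=8)
Stage 4 (AMPLIFY -1): 0*-1=0, 6*-1=-6, -4*-1=4, -6*-1=6, -2*-1=2, -8*-1=8 -> [0, -6, 4, 6, 2, 8] (max |s|=8)
Overall max amplitude: 8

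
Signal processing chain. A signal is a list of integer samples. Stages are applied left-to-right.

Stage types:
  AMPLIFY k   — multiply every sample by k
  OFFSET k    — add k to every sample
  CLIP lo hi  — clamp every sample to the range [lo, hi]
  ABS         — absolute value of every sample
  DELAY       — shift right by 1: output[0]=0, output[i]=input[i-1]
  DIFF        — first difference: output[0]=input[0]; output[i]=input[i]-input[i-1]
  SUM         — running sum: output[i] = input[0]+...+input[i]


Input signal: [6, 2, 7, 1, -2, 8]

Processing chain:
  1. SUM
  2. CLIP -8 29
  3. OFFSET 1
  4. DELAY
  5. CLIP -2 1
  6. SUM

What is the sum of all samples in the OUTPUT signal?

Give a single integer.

Input: [6, 2, 7, 1, -2, 8]
Stage 1 (SUM): sum[0..0]=6, sum[0..1]=8, sum[0..2]=15, sum[0..3]=16, sum[0..4]=14, sum[0..5]=22 -> [6, 8, 15, 16, 14, 22]
Stage 2 (CLIP -8 29): clip(6,-8,29)=6, clip(8,-8,29)=8, clip(15,-8,29)=15, clip(16,-8,29)=16, clip(14,-8,29)=14, clip(22,-8,29)=22 -> [6, 8, 15, 16, 14, 22]
Stage 3 (OFFSET 1): 6+1=7, 8+1=9, 15+1=16, 16+1=17, 14+1=15, 22+1=23 -> [7, 9, 16, 17, 15, 23]
Stage 4 (DELAY): [0, 7, 9, 16, 17, 15] = [0, 7, 9, 16, 17, 15] -> [0, 7, 9, 16, 17, 15]
Stage 5 (CLIP -2 1): clip(0,-2,1)=0, clip(7,-2,1)=1, clip(9,-2,1)=1, clip(16,-2,1)=1, clip(17,-2,1)=1, clip(15,-2,1)=1 -> [0, 1, 1, 1, 1, 1]
Stage 6 (SUM): sum[0..0]=0, sum[0..1]=1, sum[0..2]=2, sum[0..3]=3, sum[0..4]=4, sum[0..5]=5 -> [0, 1, 2, 3, 4, 5]
Output sum: 15

Answer: 15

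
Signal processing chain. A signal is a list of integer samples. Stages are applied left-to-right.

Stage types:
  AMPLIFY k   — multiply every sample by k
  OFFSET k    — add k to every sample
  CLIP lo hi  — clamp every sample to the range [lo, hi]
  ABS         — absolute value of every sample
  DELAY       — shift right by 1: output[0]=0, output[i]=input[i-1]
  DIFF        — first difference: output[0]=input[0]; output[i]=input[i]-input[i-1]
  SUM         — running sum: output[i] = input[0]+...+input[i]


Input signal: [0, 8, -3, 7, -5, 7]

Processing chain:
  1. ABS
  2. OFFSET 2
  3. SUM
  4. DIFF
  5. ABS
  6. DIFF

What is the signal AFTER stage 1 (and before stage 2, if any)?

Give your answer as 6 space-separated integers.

Input: [0, 8, -3, 7, -5, 7]
Stage 1 (ABS): |0|=0, |8|=8, |-3|=3, |7|=7, |-5|=5, |7|=7 -> [0, 8, 3, 7, 5, 7]

Answer: 0 8 3 7 5 7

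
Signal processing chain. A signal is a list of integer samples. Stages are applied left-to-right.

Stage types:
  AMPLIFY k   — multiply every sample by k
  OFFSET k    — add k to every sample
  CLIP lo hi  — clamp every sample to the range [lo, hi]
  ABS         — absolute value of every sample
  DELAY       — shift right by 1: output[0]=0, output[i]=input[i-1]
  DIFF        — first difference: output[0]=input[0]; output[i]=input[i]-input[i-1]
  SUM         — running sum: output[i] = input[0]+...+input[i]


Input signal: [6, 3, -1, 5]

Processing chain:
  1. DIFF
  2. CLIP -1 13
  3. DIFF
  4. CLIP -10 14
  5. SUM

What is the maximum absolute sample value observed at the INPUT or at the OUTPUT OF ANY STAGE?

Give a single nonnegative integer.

Answer: 7

Derivation:
Input: [6, 3, -1, 5] (max |s|=6)
Stage 1 (DIFF): s[0]=6, 3-6=-3, -1-3=-4, 5--1=6 -> [6, -3, -4, 6] (max |s|=6)
Stage 2 (CLIP -1 13): clip(6,-1,13)=6, clip(-3,-1,13)=-1, clip(-4,-1,13)=-1, clip(6,-1,13)=6 -> [6, -1, -1, 6] (max |s|=6)
Stage 3 (DIFF): s[0]=6, -1-6=-7, -1--1=0, 6--1=7 -> [6, -7, 0, 7] (max |s|=7)
Stage 4 (CLIP -10 14): clip(6,-10,14)=6, clip(-7,-10,14)=-7, clip(0,-10,14)=0, clip(7,-10,14)=7 -> [6, -7, 0, 7] (max |s|=7)
Stage 5 (SUM): sum[0..0]=6, sum[0..1]=-1, sum[0..2]=-1, sum[0..3]=6 -> [6, -1, -1, 6] (max |s|=6)
Overall max amplitude: 7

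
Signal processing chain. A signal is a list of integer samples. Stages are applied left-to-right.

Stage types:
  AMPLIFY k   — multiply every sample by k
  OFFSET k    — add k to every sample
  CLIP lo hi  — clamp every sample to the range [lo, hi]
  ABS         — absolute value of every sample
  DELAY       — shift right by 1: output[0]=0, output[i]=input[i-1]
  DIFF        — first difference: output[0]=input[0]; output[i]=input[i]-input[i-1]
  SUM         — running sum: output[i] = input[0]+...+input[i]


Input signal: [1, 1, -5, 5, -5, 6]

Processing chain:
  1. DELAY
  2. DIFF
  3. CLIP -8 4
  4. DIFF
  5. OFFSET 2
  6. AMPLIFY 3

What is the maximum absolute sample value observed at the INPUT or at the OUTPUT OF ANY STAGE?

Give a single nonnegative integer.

Input: [1, 1, -5, 5, -5, 6] (max |s|=6)
Stage 1 (DELAY): [0, 1, 1, -5, 5, -5] = [0, 1, 1, -5, 5, -5] -> [0, 1, 1, -5, 5, -5] (max |s|=5)
Stage 2 (DIFF): s[0]=0, 1-0=1, 1-1=0, -5-1=-6, 5--5=10, -5-5=-10 -> [0, 1, 0, -6, 10, -10] (max |s|=10)
Stage 3 (CLIP -8 4): clip(0,-8,4)=0, clip(1,-8,4)=1, clip(0,-8,4)=0, clip(-6,-8,4)=-6, clip(10,-8,4)=4, clip(-10,-8,4)=-8 -> [0, 1, 0, -6, 4, -8] (max |s|=8)
Stage 4 (DIFF): s[0]=0, 1-0=1, 0-1=-1, -6-0=-6, 4--6=10, -8-4=-12 -> [0, 1, -1, -6, 10, -12] (max |s|=12)
Stage 5 (OFFSET 2): 0+2=2, 1+2=3, -1+2=1, -6+2=-4, 10+2=12, -12+2=-10 -> [2, 3, 1, -4, 12, -10] (max |s|=12)
Stage 6 (AMPLIFY 3): 2*3=6, 3*3=9, 1*3=3, -4*3=-12, 12*3=36, -10*3=-30 -> [6, 9, 3, -12, 36, -30] (max |s|=36)
Overall max amplitude: 36

Answer: 36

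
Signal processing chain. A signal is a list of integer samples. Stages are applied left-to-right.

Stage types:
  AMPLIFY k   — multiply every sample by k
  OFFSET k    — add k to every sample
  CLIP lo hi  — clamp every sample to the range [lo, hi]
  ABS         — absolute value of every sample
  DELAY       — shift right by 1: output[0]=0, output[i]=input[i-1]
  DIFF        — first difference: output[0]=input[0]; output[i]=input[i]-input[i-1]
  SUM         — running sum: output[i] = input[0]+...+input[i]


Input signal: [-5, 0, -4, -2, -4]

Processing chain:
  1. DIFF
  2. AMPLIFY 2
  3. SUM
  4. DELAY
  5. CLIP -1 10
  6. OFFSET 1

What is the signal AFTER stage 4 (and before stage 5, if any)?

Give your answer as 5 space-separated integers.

Input: [-5, 0, -4, -2, -4]
Stage 1 (DIFF): s[0]=-5, 0--5=5, -4-0=-4, -2--4=2, -4--2=-2 -> [-5, 5, -4, 2, -2]
Stage 2 (AMPLIFY 2): -5*2=-10, 5*2=10, -4*2=-8, 2*2=4, -2*2=-4 -> [-10, 10, -8, 4, -4]
Stage 3 (SUM): sum[0..0]=-10, sum[0..1]=0, sum[0..2]=-8, sum[0..3]=-4, sum[0..4]=-8 -> [-10, 0, -8, -4, -8]
Stage 4 (DELAY): [0, -10, 0, -8, -4] = [0, -10, 0, -8, -4] -> [0, -10, 0, -8, -4]

Answer: 0 -10 0 -8 -4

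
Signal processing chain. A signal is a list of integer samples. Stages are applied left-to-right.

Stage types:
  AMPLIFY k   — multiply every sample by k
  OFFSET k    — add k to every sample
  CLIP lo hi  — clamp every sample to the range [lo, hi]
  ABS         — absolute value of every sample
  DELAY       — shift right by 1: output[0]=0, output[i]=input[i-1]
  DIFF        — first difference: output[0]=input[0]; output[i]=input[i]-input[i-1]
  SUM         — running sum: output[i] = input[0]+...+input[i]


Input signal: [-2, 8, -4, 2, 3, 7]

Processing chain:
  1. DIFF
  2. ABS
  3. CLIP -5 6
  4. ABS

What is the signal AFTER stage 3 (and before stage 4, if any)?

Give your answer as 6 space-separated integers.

Answer: 2 6 6 6 1 4

Derivation:
Input: [-2, 8, -4, 2, 3, 7]
Stage 1 (DIFF): s[0]=-2, 8--2=10, -4-8=-12, 2--4=6, 3-2=1, 7-3=4 -> [-2, 10, -12, 6, 1, 4]
Stage 2 (ABS): |-2|=2, |10|=10, |-12|=12, |6|=6, |1|=1, |4|=4 -> [2, 10, 12, 6, 1, 4]
Stage 3 (CLIP -5 6): clip(2,-5,6)=2, clip(10,-5,6)=6, clip(12,-5,6)=6, clip(6,-5,6)=6, clip(1,-5,6)=1, clip(4,-5,6)=4 -> [2, 6, 6, 6, 1, 4]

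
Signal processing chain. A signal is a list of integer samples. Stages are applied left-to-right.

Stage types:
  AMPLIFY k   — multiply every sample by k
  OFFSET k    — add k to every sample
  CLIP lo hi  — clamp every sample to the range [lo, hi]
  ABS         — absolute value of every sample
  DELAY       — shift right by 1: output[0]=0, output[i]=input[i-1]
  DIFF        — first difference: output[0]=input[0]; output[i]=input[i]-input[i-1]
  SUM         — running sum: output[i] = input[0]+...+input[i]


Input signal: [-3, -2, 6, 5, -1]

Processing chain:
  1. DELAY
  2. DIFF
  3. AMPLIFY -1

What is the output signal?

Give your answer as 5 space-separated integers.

Answer: 0 3 -1 -8 1

Derivation:
Input: [-3, -2, 6, 5, -1]
Stage 1 (DELAY): [0, -3, -2, 6, 5] = [0, -3, -2, 6, 5] -> [0, -3, -2, 6, 5]
Stage 2 (DIFF): s[0]=0, -3-0=-3, -2--3=1, 6--2=8, 5-6=-1 -> [0, -3, 1, 8, -1]
Stage 3 (AMPLIFY -1): 0*-1=0, -3*-1=3, 1*-1=-1, 8*-1=-8, -1*-1=1 -> [0, 3, -1, -8, 1]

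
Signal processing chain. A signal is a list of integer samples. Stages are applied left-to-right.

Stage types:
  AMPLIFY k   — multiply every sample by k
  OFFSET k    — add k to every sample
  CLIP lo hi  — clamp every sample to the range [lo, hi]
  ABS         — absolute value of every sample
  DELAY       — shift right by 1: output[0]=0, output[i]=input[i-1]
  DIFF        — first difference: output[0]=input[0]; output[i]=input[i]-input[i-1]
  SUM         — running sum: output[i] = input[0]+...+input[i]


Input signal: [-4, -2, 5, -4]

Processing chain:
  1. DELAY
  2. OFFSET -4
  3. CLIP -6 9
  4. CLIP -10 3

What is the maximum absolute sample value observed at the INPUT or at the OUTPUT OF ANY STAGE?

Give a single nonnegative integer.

Input: [-4, -2, 5, -4] (max |s|=5)
Stage 1 (DELAY): [0, -4, -2, 5] = [0, -4, -2, 5] -> [0, -4, -2, 5] (max |s|=5)
Stage 2 (OFFSET -4): 0+-4=-4, -4+-4=-8, -2+-4=-6, 5+-4=1 -> [-4, -8, -6, 1] (max |s|=8)
Stage 3 (CLIP -6 9): clip(-4,-6,9)=-4, clip(-8,-6,9)=-6, clip(-6,-6,9)=-6, clip(1,-6,9)=1 -> [-4, -6, -6, 1] (max |s|=6)
Stage 4 (CLIP -10 3): clip(-4,-10,3)=-4, clip(-6,-10,3)=-6, clip(-6,-10,3)=-6, clip(1,-10,3)=1 -> [-4, -6, -6, 1] (max |s|=6)
Overall max amplitude: 8

Answer: 8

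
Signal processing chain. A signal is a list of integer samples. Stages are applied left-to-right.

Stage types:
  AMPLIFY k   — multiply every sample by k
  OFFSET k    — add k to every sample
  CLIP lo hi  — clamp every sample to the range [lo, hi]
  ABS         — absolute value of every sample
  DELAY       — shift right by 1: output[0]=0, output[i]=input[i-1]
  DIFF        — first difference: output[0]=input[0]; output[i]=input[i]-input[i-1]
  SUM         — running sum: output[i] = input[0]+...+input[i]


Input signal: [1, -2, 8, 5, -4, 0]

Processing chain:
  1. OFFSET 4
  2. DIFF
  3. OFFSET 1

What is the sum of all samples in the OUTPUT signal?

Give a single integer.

Input: [1, -2, 8, 5, -4, 0]
Stage 1 (OFFSET 4): 1+4=5, -2+4=2, 8+4=12, 5+4=9, -4+4=0, 0+4=4 -> [5, 2, 12, 9, 0, 4]
Stage 2 (DIFF): s[0]=5, 2-5=-3, 12-2=10, 9-12=-3, 0-9=-9, 4-0=4 -> [5, -3, 10, -3, -9, 4]
Stage 3 (OFFSET 1): 5+1=6, -3+1=-2, 10+1=11, -3+1=-2, -9+1=-8, 4+1=5 -> [6, -2, 11, -2, -8, 5]
Output sum: 10

Answer: 10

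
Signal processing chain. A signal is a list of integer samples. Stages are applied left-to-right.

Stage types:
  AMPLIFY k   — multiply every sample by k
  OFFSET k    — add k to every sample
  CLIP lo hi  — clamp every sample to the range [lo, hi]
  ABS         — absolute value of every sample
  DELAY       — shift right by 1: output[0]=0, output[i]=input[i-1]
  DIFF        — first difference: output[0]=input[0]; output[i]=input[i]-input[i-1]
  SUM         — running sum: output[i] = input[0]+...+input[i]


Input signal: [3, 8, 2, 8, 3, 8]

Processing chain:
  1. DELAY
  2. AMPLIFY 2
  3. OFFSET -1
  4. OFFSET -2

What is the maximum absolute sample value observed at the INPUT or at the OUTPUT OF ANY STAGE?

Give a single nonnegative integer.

Answer: 16

Derivation:
Input: [3, 8, 2, 8, 3, 8] (max |s|=8)
Stage 1 (DELAY): [0, 3, 8, 2, 8, 3] = [0, 3, 8, 2, 8, 3] -> [0, 3, 8, 2, 8, 3] (max |s|=8)
Stage 2 (AMPLIFY 2): 0*2=0, 3*2=6, 8*2=16, 2*2=4, 8*2=16, 3*2=6 -> [0, 6, 16, 4, 16, 6] (max |s|=16)
Stage 3 (OFFSET -1): 0+-1=-1, 6+-1=5, 16+-1=15, 4+-1=3, 16+-1=15, 6+-1=5 -> [-1, 5, 15, 3, 15, 5] (max |s|=15)
Stage 4 (OFFSET -2): -1+-2=-3, 5+-2=3, 15+-2=13, 3+-2=1, 15+-2=13, 5+-2=3 -> [-3, 3, 13, 1, 13, 3] (max |s|=13)
Overall max amplitude: 16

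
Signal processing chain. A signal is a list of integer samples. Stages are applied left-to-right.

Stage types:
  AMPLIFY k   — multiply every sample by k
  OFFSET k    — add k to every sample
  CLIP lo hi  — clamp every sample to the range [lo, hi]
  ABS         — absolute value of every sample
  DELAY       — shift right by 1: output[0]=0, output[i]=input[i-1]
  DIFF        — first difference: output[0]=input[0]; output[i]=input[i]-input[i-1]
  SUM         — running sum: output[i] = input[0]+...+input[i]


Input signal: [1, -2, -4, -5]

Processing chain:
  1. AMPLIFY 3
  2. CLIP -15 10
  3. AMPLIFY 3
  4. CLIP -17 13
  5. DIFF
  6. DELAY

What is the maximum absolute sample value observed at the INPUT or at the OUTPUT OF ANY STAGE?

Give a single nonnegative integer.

Answer: 45

Derivation:
Input: [1, -2, -4, -5] (max |s|=5)
Stage 1 (AMPLIFY 3): 1*3=3, -2*3=-6, -4*3=-12, -5*3=-15 -> [3, -6, -12, -15] (max |s|=15)
Stage 2 (CLIP -15 10): clip(3,-15,10)=3, clip(-6,-15,10)=-6, clip(-12,-15,10)=-12, clip(-15,-15,10)=-15 -> [3, -6, -12, -15] (max |s|=15)
Stage 3 (AMPLIFY 3): 3*3=9, -6*3=-18, -12*3=-36, -15*3=-45 -> [9, -18, -36, -45] (max |s|=45)
Stage 4 (CLIP -17 13): clip(9,-17,13)=9, clip(-18,-17,13)=-17, clip(-36,-17,13)=-17, clip(-45,-17,13)=-17 -> [9, -17, -17, -17] (max |s|=17)
Stage 5 (DIFF): s[0]=9, -17-9=-26, -17--17=0, -17--17=0 -> [9, -26, 0, 0] (max |s|=26)
Stage 6 (DELAY): [0, 9, -26, 0] = [0, 9, -26, 0] -> [0, 9, -26, 0] (max |s|=26)
Overall max amplitude: 45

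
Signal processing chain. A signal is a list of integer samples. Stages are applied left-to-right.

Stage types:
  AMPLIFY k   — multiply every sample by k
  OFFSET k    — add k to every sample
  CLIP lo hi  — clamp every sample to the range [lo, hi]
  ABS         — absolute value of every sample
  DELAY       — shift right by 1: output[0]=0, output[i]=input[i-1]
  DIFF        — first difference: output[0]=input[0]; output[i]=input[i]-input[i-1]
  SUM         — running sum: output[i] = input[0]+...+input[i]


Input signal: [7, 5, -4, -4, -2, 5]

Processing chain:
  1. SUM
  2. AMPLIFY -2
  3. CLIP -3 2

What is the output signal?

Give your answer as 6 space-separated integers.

Answer: -3 -3 -3 -3 -3 -3

Derivation:
Input: [7, 5, -4, -4, -2, 5]
Stage 1 (SUM): sum[0..0]=7, sum[0..1]=12, sum[0..2]=8, sum[0..3]=4, sum[0..4]=2, sum[0..5]=7 -> [7, 12, 8, 4, 2, 7]
Stage 2 (AMPLIFY -2): 7*-2=-14, 12*-2=-24, 8*-2=-16, 4*-2=-8, 2*-2=-4, 7*-2=-14 -> [-14, -24, -16, -8, -4, -14]
Stage 3 (CLIP -3 2): clip(-14,-3,2)=-3, clip(-24,-3,2)=-3, clip(-16,-3,2)=-3, clip(-8,-3,2)=-3, clip(-4,-3,2)=-3, clip(-14,-3,2)=-3 -> [-3, -3, -3, -3, -3, -3]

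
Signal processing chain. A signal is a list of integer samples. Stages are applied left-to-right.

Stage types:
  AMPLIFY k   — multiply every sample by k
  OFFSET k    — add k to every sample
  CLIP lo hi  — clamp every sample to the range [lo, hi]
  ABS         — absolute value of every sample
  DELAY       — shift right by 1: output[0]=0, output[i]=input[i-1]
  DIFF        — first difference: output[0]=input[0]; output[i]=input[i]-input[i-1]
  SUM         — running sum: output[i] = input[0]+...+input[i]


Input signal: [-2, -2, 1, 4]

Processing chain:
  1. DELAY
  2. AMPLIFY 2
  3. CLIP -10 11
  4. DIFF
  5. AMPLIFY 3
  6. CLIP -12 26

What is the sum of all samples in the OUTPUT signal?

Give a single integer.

Input: [-2, -2, 1, 4]
Stage 1 (DELAY): [0, -2, -2, 1] = [0, -2, -2, 1] -> [0, -2, -2, 1]
Stage 2 (AMPLIFY 2): 0*2=0, -2*2=-4, -2*2=-4, 1*2=2 -> [0, -4, -4, 2]
Stage 3 (CLIP -10 11): clip(0,-10,11)=0, clip(-4,-10,11)=-4, clip(-4,-10,11)=-4, clip(2,-10,11)=2 -> [0, -4, -4, 2]
Stage 4 (DIFF): s[0]=0, -4-0=-4, -4--4=0, 2--4=6 -> [0, -4, 0, 6]
Stage 5 (AMPLIFY 3): 0*3=0, -4*3=-12, 0*3=0, 6*3=18 -> [0, -12, 0, 18]
Stage 6 (CLIP -12 26): clip(0,-12,26)=0, clip(-12,-12,26)=-12, clip(0,-12,26)=0, clip(18,-12,26)=18 -> [0, -12, 0, 18]
Output sum: 6

Answer: 6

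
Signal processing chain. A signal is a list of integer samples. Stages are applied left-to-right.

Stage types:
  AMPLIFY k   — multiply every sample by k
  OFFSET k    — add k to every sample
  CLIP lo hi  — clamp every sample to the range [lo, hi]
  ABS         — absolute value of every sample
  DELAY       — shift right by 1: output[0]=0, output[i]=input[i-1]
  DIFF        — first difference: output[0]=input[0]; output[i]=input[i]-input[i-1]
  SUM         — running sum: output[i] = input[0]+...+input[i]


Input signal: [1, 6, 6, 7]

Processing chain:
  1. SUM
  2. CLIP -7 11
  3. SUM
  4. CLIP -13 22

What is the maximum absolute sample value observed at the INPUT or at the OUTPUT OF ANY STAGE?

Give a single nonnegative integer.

Answer: 30

Derivation:
Input: [1, 6, 6, 7] (max |s|=7)
Stage 1 (SUM): sum[0..0]=1, sum[0..1]=7, sum[0..2]=13, sum[0..3]=20 -> [1, 7, 13, 20] (max |s|=20)
Stage 2 (CLIP -7 11): clip(1,-7,11)=1, clip(7,-7,11)=7, clip(13,-7,11)=11, clip(20,-7,11)=11 -> [1, 7, 11, 11] (max |s|=11)
Stage 3 (SUM): sum[0..0]=1, sum[0..1]=8, sum[0..2]=19, sum[0..3]=30 -> [1, 8, 19, 30] (max |s|=30)
Stage 4 (CLIP -13 22): clip(1,-13,22)=1, clip(8,-13,22)=8, clip(19,-13,22)=19, clip(30,-13,22)=22 -> [1, 8, 19, 22] (max |s|=22)
Overall max amplitude: 30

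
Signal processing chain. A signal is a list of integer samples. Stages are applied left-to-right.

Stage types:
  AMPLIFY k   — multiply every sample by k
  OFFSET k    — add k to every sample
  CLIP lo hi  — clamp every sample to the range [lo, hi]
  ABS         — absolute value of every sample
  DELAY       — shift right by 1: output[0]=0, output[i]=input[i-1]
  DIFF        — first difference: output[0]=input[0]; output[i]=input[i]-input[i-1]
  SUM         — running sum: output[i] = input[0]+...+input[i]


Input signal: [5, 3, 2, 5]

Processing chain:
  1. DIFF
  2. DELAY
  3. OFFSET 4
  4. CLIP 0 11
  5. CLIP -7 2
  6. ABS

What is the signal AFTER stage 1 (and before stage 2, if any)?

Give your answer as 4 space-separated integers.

Answer: 5 -2 -1 3

Derivation:
Input: [5, 3, 2, 5]
Stage 1 (DIFF): s[0]=5, 3-5=-2, 2-3=-1, 5-2=3 -> [5, -2, -1, 3]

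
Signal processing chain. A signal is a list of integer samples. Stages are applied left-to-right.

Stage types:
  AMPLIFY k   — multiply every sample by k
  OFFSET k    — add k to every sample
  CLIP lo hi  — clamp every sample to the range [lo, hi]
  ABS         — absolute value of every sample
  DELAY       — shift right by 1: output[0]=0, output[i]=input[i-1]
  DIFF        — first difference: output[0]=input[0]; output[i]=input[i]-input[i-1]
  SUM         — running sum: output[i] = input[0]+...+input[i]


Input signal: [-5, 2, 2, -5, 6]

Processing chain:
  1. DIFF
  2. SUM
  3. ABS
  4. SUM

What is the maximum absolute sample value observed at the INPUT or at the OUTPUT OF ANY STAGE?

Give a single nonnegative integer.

Input: [-5, 2, 2, -5, 6] (max |s|=6)
Stage 1 (DIFF): s[0]=-5, 2--5=7, 2-2=0, -5-2=-7, 6--5=11 -> [-5, 7, 0, -7, 11] (max |s|=11)
Stage 2 (SUM): sum[0..0]=-5, sum[0..1]=2, sum[0..2]=2, sum[0..3]=-5, sum[0..4]=6 -> [-5, 2, 2, -5, 6] (max |s|=6)
Stage 3 (ABS): |-5|=5, |2|=2, |2|=2, |-5|=5, |6|=6 -> [5, 2, 2, 5, 6] (max |s|=6)
Stage 4 (SUM): sum[0..0]=5, sum[0..1]=7, sum[0..2]=9, sum[0..3]=14, sum[0..4]=20 -> [5, 7, 9, 14, 20] (max |s|=20)
Overall max amplitude: 20

Answer: 20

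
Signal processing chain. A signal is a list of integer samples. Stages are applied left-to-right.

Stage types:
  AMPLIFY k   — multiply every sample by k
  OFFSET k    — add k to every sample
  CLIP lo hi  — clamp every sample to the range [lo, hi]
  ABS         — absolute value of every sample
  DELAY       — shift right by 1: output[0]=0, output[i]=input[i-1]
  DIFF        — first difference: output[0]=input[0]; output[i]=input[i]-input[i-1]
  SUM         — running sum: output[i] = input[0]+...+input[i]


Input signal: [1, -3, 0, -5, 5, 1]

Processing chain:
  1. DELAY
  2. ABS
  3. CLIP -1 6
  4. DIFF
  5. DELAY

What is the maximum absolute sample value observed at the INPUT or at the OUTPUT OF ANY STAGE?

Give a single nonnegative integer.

Answer: 5

Derivation:
Input: [1, -3, 0, -5, 5, 1] (max |s|=5)
Stage 1 (DELAY): [0, 1, -3, 0, -5, 5] = [0, 1, -3, 0, -5, 5] -> [0, 1, -3, 0, -5, 5] (max |s|=5)
Stage 2 (ABS): |0|=0, |1|=1, |-3|=3, |0|=0, |-5|=5, |5|=5 -> [0, 1, 3, 0, 5, 5] (max |s|=5)
Stage 3 (CLIP -1 6): clip(0,-1,6)=0, clip(1,-1,6)=1, clip(3,-1,6)=3, clip(0,-1,6)=0, clip(5,-1,6)=5, clip(5,-1,6)=5 -> [0, 1, 3, 0, 5, 5] (max |s|=5)
Stage 4 (DIFF): s[0]=0, 1-0=1, 3-1=2, 0-3=-3, 5-0=5, 5-5=0 -> [0, 1, 2, -3, 5, 0] (max |s|=5)
Stage 5 (DELAY): [0, 0, 1, 2, -3, 5] = [0, 0, 1, 2, -3, 5] -> [0, 0, 1, 2, -3, 5] (max |s|=5)
Overall max amplitude: 5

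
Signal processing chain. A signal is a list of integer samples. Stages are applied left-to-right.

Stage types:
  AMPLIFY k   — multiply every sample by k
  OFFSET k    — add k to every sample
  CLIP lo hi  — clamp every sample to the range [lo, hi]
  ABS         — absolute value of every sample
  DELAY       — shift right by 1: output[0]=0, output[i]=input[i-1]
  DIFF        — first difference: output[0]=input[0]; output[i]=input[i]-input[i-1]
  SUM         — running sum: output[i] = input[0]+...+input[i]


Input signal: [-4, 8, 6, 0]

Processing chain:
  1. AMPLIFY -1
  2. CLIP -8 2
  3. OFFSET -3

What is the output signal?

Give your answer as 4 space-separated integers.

Answer: -1 -11 -9 -3

Derivation:
Input: [-4, 8, 6, 0]
Stage 1 (AMPLIFY -1): -4*-1=4, 8*-1=-8, 6*-1=-6, 0*-1=0 -> [4, -8, -6, 0]
Stage 2 (CLIP -8 2): clip(4,-8,2)=2, clip(-8,-8,2)=-8, clip(-6,-8,2)=-6, clip(0,-8,2)=0 -> [2, -8, -6, 0]
Stage 3 (OFFSET -3): 2+-3=-1, -8+-3=-11, -6+-3=-9, 0+-3=-3 -> [-1, -11, -9, -3]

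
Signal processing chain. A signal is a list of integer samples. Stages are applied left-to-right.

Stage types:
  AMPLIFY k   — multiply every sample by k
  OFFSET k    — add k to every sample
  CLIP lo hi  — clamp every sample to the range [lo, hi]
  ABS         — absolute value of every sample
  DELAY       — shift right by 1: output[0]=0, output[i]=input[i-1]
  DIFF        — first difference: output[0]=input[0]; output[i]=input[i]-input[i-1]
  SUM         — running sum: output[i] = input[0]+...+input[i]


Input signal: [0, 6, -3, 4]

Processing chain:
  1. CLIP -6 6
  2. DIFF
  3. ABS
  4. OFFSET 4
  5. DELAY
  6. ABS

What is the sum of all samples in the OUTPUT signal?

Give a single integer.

Input: [0, 6, -3, 4]
Stage 1 (CLIP -6 6): clip(0,-6,6)=0, clip(6,-6,6)=6, clip(-3,-6,6)=-3, clip(4,-6,6)=4 -> [0, 6, -3, 4]
Stage 2 (DIFF): s[0]=0, 6-0=6, -3-6=-9, 4--3=7 -> [0, 6, -9, 7]
Stage 3 (ABS): |0|=0, |6|=6, |-9|=9, |7|=7 -> [0, 6, 9, 7]
Stage 4 (OFFSET 4): 0+4=4, 6+4=10, 9+4=13, 7+4=11 -> [4, 10, 13, 11]
Stage 5 (DELAY): [0, 4, 10, 13] = [0, 4, 10, 13] -> [0, 4, 10, 13]
Stage 6 (ABS): |0|=0, |4|=4, |10|=10, |13|=13 -> [0, 4, 10, 13]
Output sum: 27

Answer: 27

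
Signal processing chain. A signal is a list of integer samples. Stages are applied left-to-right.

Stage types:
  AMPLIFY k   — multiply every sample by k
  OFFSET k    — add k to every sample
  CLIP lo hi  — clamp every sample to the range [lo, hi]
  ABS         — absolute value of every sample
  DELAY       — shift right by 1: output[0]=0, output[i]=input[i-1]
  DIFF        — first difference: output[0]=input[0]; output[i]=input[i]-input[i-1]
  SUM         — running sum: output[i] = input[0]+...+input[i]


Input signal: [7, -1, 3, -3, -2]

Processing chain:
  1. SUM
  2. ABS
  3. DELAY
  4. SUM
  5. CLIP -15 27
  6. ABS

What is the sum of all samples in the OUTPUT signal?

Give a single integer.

Input: [7, -1, 3, -3, -2]
Stage 1 (SUM): sum[0..0]=7, sum[0..1]=6, sum[0..2]=9, sum[0..3]=6, sum[0..4]=4 -> [7, 6, 9, 6, 4]
Stage 2 (ABS): |7|=7, |6|=6, |9|=9, |6|=6, |4|=4 -> [7, 6, 9, 6, 4]
Stage 3 (DELAY): [0, 7, 6, 9, 6] = [0, 7, 6, 9, 6] -> [0, 7, 6, 9, 6]
Stage 4 (SUM): sum[0..0]=0, sum[0..1]=7, sum[0..2]=13, sum[0..3]=22, sum[0..4]=28 -> [0, 7, 13, 22, 28]
Stage 5 (CLIP -15 27): clip(0,-15,27)=0, clip(7,-15,27)=7, clip(13,-15,27)=13, clip(22,-15,27)=22, clip(28,-15,27)=27 -> [0, 7, 13, 22, 27]
Stage 6 (ABS): |0|=0, |7|=7, |13|=13, |22|=22, |27|=27 -> [0, 7, 13, 22, 27]
Output sum: 69

Answer: 69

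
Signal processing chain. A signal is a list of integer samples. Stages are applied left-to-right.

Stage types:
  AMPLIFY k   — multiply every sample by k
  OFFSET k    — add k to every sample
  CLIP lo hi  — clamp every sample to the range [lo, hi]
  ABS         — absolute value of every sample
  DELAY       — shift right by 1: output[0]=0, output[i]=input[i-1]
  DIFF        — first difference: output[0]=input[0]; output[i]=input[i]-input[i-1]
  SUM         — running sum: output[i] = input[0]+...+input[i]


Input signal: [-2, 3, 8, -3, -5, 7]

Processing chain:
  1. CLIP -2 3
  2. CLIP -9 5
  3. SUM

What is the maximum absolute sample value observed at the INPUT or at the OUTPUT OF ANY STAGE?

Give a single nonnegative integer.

Answer: 8

Derivation:
Input: [-2, 3, 8, -3, -5, 7] (max |s|=8)
Stage 1 (CLIP -2 3): clip(-2,-2,3)=-2, clip(3,-2,3)=3, clip(8,-2,3)=3, clip(-3,-2,3)=-2, clip(-5,-2,3)=-2, clip(7,-2,3)=3 -> [-2, 3, 3, -2, -2, 3] (max |s|=3)
Stage 2 (CLIP -9 5): clip(-2,-9,5)=-2, clip(3,-9,5)=3, clip(3,-9,5)=3, clip(-2,-9,5)=-2, clip(-2,-9,5)=-2, clip(3,-9,5)=3 -> [-2, 3, 3, -2, -2, 3] (max |s|=3)
Stage 3 (SUM): sum[0..0]=-2, sum[0..1]=1, sum[0..2]=4, sum[0..3]=2, sum[0..4]=0, sum[0..5]=3 -> [-2, 1, 4, 2, 0, 3] (max |s|=4)
Overall max amplitude: 8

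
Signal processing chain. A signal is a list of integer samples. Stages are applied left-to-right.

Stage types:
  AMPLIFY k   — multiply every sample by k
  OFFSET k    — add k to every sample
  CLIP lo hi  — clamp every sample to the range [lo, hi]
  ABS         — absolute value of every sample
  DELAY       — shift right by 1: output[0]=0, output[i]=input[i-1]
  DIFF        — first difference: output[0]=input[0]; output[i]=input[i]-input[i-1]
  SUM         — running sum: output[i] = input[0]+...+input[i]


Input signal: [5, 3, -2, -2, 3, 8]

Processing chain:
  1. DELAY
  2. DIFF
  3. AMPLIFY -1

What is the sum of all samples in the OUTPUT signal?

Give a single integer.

Input: [5, 3, -2, -2, 3, 8]
Stage 1 (DELAY): [0, 5, 3, -2, -2, 3] = [0, 5, 3, -2, -2, 3] -> [0, 5, 3, -2, -2, 3]
Stage 2 (DIFF): s[0]=0, 5-0=5, 3-5=-2, -2-3=-5, -2--2=0, 3--2=5 -> [0, 5, -2, -5, 0, 5]
Stage 3 (AMPLIFY -1): 0*-1=0, 5*-1=-5, -2*-1=2, -5*-1=5, 0*-1=0, 5*-1=-5 -> [0, -5, 2, 5, 0, -5]
Output sum: -3

Answer: -3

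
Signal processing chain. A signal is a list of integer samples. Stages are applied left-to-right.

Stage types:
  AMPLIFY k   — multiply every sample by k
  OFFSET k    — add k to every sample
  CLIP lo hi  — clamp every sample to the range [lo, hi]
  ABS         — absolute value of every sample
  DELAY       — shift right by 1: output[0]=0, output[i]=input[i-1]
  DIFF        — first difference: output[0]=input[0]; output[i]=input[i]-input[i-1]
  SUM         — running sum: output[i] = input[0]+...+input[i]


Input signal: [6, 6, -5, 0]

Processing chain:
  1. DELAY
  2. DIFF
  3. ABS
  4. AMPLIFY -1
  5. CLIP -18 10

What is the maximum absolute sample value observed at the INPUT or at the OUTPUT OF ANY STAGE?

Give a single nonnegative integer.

Input: [6, 6, -5, 0] (max |s|=6)
Stage 1 (DELAY): [0, 6, 6, -5] = [0, 6, 6, -5] -> [0, 6, 6, -5] (max |s|=6)
Stage 2 (DIFF): s[0]=0, 6-0=6, 6-6=0, -5-6=-11 -> [0, 6, 0, -11] (max |s|=11)
Stage 3 (ABS): |0|=0, |6|=6, |0|=0, |-11|=11 -> [0, 6, 0, 11] (max |s|=11)
Stage 4 (AMPLIFY -1): 0*-1=0, 6*-1=-6, 0*-1=0, 11*-1=-11 -> [0, -6, 0, -11] (max |s|=11)
Stage 5 (CLIP -18 10): clip(0,-18,10)=0, clip(-6,-18,10)=-6, clip(0,-18,10)=0, clip(-11,-18,10)=-11 -> [0, -6, 0, -11] (max |s|=11)
Overall max amplitude: 11

Answer: 11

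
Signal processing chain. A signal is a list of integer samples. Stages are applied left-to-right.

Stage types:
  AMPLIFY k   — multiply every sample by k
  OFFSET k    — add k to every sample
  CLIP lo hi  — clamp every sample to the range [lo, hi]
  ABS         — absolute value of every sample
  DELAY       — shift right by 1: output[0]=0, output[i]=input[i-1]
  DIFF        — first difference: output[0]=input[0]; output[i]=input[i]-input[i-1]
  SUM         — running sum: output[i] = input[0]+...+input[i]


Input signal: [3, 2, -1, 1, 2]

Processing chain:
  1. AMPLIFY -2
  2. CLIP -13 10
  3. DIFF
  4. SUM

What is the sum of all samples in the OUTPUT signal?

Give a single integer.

Answer: -14

Derivation:
Input: [3, 2, -1, 1, 2]
Stage 1 (AMPLIFY -2): 3*-2=-6, 2*-2=-4, -1*-2=2, 1*-2=-2, 2*-2=-4 -> [-6, -4, 2, -2, -4]
Stage 2 (CLIP -13 10): clip(-6,-13,10)=-6, clip(-4,-13,10)=-4, clip(2,-13,10)=2, clip(-2,-13,10)=-2, clip(-4,-13,10)=-4 -> [-6, -4, 2, -2, -4]
Stage 3 (DIFF): s[0]=-6, -4--6=2, 2--4=6, -2-2=-4, -4--2=-2 -> [-6, 2, 6, -4, -2]
Stage 4 (SUM): sum[0..0]=-6, sum[0..1]=-4, sum[0..2]=2, sum[0..3]=-2, sum[0..4]=-4 -> [-6, -4, 2, -2, -4]
Output sum: -14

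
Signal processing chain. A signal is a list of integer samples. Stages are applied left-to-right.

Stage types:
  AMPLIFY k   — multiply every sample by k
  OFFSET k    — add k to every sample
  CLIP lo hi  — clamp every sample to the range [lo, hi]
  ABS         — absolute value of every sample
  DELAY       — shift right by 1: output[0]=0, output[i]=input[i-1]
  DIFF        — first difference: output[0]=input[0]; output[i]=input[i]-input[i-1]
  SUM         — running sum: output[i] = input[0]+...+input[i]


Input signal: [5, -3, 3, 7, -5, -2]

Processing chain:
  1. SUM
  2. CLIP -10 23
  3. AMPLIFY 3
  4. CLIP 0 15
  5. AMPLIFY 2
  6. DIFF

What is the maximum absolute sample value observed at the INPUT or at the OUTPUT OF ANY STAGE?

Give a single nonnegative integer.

Answer: 36

Derivation:
Input: [5, -3, 3, 7, -5, -2] (max |s|=7)
Stage 1 (SUM): sum[0..0]=5, sum[0..1]=2, sum[0..2]=5, sum[0..3]=12, sum[0..4]=7, sum[0..5]=5 -> [5, 2, 5, 12, 7, 5] (max |s|=12)
Stage 2 (CLIP -10 23): clip(5,-10,23)=5, clip(2,-10,23)=2, clip(5,-10,23)=5, clip(12,-10,23)=12, clip(7,-10,23)=7, clip(5,-10,23)=5 -> [5, 2, 5, 12, 7, 5] (max |s|=12)
Stage 3 (AMPLIFY 3): 5*3=15, 2*3=6, 5*3=15, 12*3=36, 7*3=21, 5*3=15 -> [15, 6, 15, 36, 21, 15] (max |s|=36)
Stage 4 (CLIP 0 15): clip(15,0,15)=15, clip(6,0,15)=6, clip(15,0,15)=15, clip(36,0,15)=15, clip(21,0,15)=15, clip(15,0,15)=15 -> [15, 6, 15, 15, 15, 15] (max |s|=15)
Stage 5 (AMPLIFY 2): 15*2=30, 6*2=12, 15*2=30, 15*2=30, 15*2=30, 15*2=30 -> [30, 12, 30, 30, 30, 30] (max |s|=30)
Stage 6 (DIFF): s[0]=30, 12-30=-18, 30-12=18, 30-30=0, 30-30=0, 30-30=0 -> [30, -18, 18, 0, 0, 0] (max |s|=30)
Overall max amplitude: 36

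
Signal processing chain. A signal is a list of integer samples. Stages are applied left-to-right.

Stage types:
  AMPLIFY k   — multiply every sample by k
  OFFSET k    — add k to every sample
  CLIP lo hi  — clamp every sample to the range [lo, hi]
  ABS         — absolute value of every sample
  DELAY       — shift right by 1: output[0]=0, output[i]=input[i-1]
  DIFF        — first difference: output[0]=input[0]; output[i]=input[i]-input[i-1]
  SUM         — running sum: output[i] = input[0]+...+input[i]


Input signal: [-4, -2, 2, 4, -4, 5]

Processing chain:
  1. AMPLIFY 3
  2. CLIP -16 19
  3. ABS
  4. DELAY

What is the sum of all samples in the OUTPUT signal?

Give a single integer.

Answer: 48

Derivation:
Input: [-4, -2, 2, 4, -4, 5]
Stage 1 (AMPLIFY 3): -4*3=-12, -2*3=-6, 2*3=6, 4*3=12, -4*3=-12, 5*3=15 -> [-12, -6, 6, 12, -12, 15]
Stage 2 (CLIP -16 19): clip(-12,-16,19)=-12, clip(-6,-16,19)=-6, clip(6,-16,19)=6, clip(12,-16,19)=12, clip(-12,-16,19)=-12, clip(15,-16,19)=15 -> [-12, -6, 6, 12, -12, 15]
Stage 3 (ABS): |-12|=12, |-6|=6, |6|=6, |12|=12, |-12|=12, |15|=15 -> [12, 6, 6, 12, 12, 15]
Stage 4 (DELAY): [0, 12, 6, 6, 12, 12] = [0, 12, 6, 6, 12, 12] -> [0, 12, 6, 6, 12, 12]
Output sum: 48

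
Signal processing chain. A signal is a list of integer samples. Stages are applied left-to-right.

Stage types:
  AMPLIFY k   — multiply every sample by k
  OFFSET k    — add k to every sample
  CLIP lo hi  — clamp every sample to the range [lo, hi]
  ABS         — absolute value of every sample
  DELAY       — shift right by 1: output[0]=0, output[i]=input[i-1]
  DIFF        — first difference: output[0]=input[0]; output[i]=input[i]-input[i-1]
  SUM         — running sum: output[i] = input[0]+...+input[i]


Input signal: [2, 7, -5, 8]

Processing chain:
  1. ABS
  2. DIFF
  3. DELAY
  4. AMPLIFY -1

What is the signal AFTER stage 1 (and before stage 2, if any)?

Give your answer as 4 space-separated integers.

Answer: 2 7 5 8

Derivation:
Input: [2, 7, -5, 8]
Stage 1 (ABS): |2|=2, |7|=7, |-5|=5, |8|=8 -> [2, 7, 5, 8]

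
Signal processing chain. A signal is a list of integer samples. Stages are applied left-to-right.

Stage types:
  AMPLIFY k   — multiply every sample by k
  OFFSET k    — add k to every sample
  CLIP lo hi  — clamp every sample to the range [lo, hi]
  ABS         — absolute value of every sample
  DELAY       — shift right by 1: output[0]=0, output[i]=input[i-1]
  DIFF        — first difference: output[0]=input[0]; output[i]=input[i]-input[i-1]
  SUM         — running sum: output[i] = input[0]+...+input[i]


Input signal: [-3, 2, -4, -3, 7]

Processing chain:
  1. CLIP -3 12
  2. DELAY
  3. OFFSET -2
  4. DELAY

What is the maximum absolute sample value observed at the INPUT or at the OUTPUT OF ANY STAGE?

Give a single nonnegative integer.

Input: [-3, 2, -4, -3, 7] (max |s|=7)
Stage 1 (CLIP -3 12): clip(-3,-3,12)=-3, clip(2,-3,12)=2, clip(-4,-3,12)=-3, clip(-3,-3,12)=-3, clip(7,-3,12)=7 -> [-3, 2, -3, -3, 7] (max |s|=7)
Stage 2 (DELAY): [0, -3, 2, -3, -3] = [0, -3, 2, -3, -3] -> [0, -3, 2, -3, -3] (max |s|=3)
Stage 3 (OFFSET -2): 0+-2=-2, -3+-2=-5, 2+-2=0, -3+-2=-5, -3+-2=-5 -> [-2, -5, 0, -5, -5] (max |s|=5)
Stage 4 (DELAY): [0, -2, -5, 0, -5] = [0, -2, -5, 0, -5] -> [0, -2, -5, 0, -5] (max |s|=5)
Overall max amplitude: 7

Answer: 7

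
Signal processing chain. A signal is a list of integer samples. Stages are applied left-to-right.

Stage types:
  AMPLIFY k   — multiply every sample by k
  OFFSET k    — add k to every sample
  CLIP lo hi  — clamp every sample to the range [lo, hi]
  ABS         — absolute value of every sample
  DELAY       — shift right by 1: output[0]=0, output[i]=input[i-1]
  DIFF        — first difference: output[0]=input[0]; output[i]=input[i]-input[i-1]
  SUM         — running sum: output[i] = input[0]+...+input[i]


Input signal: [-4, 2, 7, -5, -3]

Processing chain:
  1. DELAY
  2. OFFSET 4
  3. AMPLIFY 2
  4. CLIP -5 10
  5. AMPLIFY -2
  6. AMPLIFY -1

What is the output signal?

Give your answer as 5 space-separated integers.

Answer: 16 0 20 20 -4

Derivation:
Input: [-4, 2, 7, -5, -3]
Stage 1 (DELAY): [0, -4, 2, 7, -5] = [0, -4, 2, 7, -5] -> [0, -4, 2, 7, -5]
Stage 2 (OFFSET 4): 0+4=4, -4+4=0, 2+4=6, 7+4=11, -5+4=-1 -> [4, 0, 6, 11, -1]
Stage 3 (AMPLIFY 2): 4*2=8, 0*2=0, 6*2=12, 11*2=22, -1*2=-2 -> [8, 0, 12, 22, -2]
Stage 4 (CLIP -5 10): clip(8,-5,10)=8, clip(0,-5,10)=0, clip(12,-5,10)=10, clip(22,-5,10)=10, clip(-2,-5,10)=-2 -> [8, 0, 10, 10, -2]
Stage 5 (AMPLIFY -2): 8*-2=-16, 0*-2=0, 10*-2=-20, 10*-2=-20, -2*-2=4 -> [-16, 0, -20, -20, 4]
Stage 6 (AMPLIFY -1): -16*-1=16, 0*-1=0, -20*-1=20, -20*-1=20, 4*-1=-4 -> [16, 0, 20, 20, -4]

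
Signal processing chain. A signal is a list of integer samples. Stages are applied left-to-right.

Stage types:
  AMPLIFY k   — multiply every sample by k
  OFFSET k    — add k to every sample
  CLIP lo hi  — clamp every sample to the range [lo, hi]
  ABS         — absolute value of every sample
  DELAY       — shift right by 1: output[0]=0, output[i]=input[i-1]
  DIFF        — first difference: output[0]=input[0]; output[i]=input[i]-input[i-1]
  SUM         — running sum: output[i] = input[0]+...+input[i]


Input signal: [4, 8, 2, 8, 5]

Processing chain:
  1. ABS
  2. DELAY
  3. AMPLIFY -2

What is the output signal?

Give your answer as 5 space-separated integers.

Answer: 0 -8 -16 -4 -16

Derivation:
Input: [4, 8, 2, 8, 5]
Stage 1 (ABS): |4|=4, |8|=8, |2|=2, |8|=8, |5|=5 -> [4, 8, 2, 8, 5]
Stage 2 (DELAY): [0, 4, 8, 2, 8] = [0, 4, 8, 2, 8] -> [0, 4, 8, 2, 8]
Stage 3 (AMPLIFY -2): 0*-2=0, 4*-2=-8, 8*-2=-16, 2*-2=-4, 8*-2=-16 -> [0, -8, -16, -4, -16]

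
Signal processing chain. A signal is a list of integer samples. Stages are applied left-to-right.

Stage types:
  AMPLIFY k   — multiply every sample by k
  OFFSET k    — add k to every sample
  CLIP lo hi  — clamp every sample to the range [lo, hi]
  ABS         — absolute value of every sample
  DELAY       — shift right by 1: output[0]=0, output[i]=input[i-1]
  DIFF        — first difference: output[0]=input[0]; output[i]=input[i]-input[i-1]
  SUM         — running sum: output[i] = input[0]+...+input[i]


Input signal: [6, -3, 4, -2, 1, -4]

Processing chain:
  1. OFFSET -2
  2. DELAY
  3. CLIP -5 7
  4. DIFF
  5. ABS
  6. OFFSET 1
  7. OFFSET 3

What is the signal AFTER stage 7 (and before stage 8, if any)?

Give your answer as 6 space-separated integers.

Answer: 4 8 13 11 10 7

Derivation:
Input: [6, -3, 4, -2, 1, -4]
Stage 1 (OFFSET -2): 6+-2=4, -3+-2=-5, 4+-2=2, -2+-2=-4, 1+-2=-1, -4+-2=-6 -> [4, -5, 2, -4, -1, -6]
Stage 2 (DELAY): [0, 4, -5, 2, -4, -1] = [0, 4, -5, 2, -4, -1] -> [0, 4, -5, 2, -4, -1]
Stage 3 (CLIP -5 7): clip(0,-5,7)=0, clip(4,-5,7)=4, clip(-5,-5,7)=-5, clip(2,-5,7)=2, clip(-4,-5,7)=-4, clip(-1,-5,7)=-1 -> [0, 4, -5, 2, -4, -1]
Stage 4 (DIFF): s[0]=0, 4-0=4, -5-4=-9, 2--5=7, -4-2=-6, -1--4=3 -> [0, 4, -9, 7, -6, 3]
Stage 5 (ABS): |0|=0, |4|=4, |-9|=9, |7|=7, |-6|=6, |3|=3 -> [0, 4, 9, 7, 6, 3]
Stage 6 (OFFSET 1): 0+1=1, 4+1=5, 9+1=10, 7+1=8, 6+1=7, 3+1=4 -> [1, 5, 10, 8, 7, 4]
Stage 7 (OFFSET 3): 1+3=4, 5+3=8, 10+3=13, 8+3=11, 7+3=10, 4+3=7 -> [4, 8, 13, 11, 10, 7]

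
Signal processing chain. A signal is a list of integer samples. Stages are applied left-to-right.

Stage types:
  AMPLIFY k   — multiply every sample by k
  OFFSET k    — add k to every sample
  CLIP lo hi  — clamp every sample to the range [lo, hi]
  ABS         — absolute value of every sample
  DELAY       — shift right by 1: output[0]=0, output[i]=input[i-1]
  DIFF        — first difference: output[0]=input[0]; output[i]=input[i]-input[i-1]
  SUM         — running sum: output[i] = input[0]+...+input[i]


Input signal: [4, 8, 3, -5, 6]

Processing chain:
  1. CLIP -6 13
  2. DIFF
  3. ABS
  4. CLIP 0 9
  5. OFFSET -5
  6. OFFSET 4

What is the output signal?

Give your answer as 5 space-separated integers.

Answer: 3 3 4 7 8

Derivation:
Input: [4, 8, 3, -5, 6]
Stage 1 (CLIP -6 13): clip(4,-6,13)=4, clip(8,-6,13)=8, clip(3,-6,13)=3, clip(-5,-6,13)=-5, clip(6,-6,13)=6 -> [4, 8, 3, -5, 6]
Stage 2 (DIFF): s[0]=4, 8-4=4, 3-8=-5, -5-3=-8, 6--5=11 -> [4, 4, -5, -8, 11]
Stage 3 (ABS): |4|=4, |4|=4, |-5|=5, |-8|=8, |11|=11 -> [4, 4, 5, 8, 11]
Stage 4 (CLIP 0 9): clip(4,0,9)=4, clip(4,0,9)=4, clip(5,0,9)=5, clip(8,0,9)=8, clip(11,0,9)=9 -> [4, 4, 5, 8, 9]
Stage 5 (OFFSET -5): 4+-5=-1, 4+-5=-1, 5+-5=0, 8+-5=3, 9+-5=4 -> [-1, -1, 0, 3, 4]
Stage 6 (OFFSET 4): -1+4=3, -1+4=3, 0+4=4, 3+4=7, 4+4=8 -> [3, 3, 4, 7, 8]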